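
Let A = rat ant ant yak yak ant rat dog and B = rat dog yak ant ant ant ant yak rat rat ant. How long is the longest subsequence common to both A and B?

5

A longest common subsequence is rat, ant, ant, yak, ant (length 5); the LCS DP confirms no longer common subsequence exists.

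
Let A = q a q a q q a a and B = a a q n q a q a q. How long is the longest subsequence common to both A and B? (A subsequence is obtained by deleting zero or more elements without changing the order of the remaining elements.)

6

A longest common subsequence is aaqqaa (length 6); the LCS DP confirms no longer common subsequence exists.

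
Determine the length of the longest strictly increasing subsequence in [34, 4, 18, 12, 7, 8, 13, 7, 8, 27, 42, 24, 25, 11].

6

Scanning left to right, the best length ending at each element is: 34→1, 4→1, 18→2, 12→2, 7→2, 8→3, 13→4, 7→2, 8→3, 27→5, 42→6, 24→5, 25→6, 11→4.
So the longest increasing subsequence has length 6, e.g. 4, 7, 8, 13, 27, 42.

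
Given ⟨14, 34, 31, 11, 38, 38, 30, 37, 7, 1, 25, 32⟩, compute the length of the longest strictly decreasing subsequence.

5

Let dp[i] be the longest decreasing subsequence ending at position i. Then dp = [1, 1, 2, 3, 1, 1, 3, 2, 4, 5, 4, 3].
The maximum is 5; one witness is 34, 31, 11, 7, 1 at positions 2,3,4,9,10.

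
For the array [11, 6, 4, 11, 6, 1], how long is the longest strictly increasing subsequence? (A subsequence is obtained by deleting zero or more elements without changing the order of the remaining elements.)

Scanning left to right, the best length ending at each element is: 11→1, 6→1, 4→1, 11→2, 6→2, 1→1.
So the longest increasing subsequence has length 2, e.g. 6, 11.

2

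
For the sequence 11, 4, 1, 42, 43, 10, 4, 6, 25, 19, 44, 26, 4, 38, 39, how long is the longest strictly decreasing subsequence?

4

Scanning left to right, the best length ending at each element is: 11→1, 4→2, 1→3, 42→1, 43→1, 10→2, 4→3, 6→3, 25→2, 19→3, 44→1, 26→2, 4→4, 38→2, 39→2.
So the longest decreasing subsequence has length 4, e.g. 11, 10, 6, 4.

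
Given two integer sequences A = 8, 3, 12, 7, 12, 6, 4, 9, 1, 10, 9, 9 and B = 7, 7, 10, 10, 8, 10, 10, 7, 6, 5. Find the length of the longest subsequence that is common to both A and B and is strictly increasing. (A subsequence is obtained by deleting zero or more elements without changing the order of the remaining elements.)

2

A longest common strictly increasing subsequence is 7, 10 (length 2); it appears in order in both A and B, and no longer such subsequence exists.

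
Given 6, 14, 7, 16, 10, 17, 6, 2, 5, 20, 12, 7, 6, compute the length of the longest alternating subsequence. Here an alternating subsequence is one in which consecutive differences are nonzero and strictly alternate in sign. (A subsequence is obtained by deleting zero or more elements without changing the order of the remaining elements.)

9

Track the best alternating length ending on an up-step vs a down-step at each position: up/down = 1/1, 2/1, 2/3, 4/1, 4/5, 6/1, 1/7, 1/7, 8/7, 8/1, 8/9, 8/9, 8/9.
The maximum over both is 9; one such subsequence is 6, 14, 7, 16, 10, 17, 6, 20, 12.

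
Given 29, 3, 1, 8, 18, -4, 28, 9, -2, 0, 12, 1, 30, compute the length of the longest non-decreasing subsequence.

5

One longest non-decreasing subsequence is 3, 8, 18, 28, 30 (positions 2,4,5,7,13), of length 5; no longer one exists.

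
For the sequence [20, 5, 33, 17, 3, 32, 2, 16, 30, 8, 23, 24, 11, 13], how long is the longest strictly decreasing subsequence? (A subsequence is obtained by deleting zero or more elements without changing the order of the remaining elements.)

One longest decreasing subsequence is 33, 32, 30, 23, 11 (positions 3,6,9,11,13), of length 5; no longer one exists.

5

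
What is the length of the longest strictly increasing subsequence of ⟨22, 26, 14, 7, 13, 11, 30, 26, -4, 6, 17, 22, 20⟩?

4

Let dp[i] be the longest increasing subsequence ending at position i. Then dp = [1, 2, 1, 1, 2, 2, 3, 3, 1, 2, 3, 4, 4].
The maximum is 4; one witness is 7, 13, 17, 22 at positions 4,5,11,12.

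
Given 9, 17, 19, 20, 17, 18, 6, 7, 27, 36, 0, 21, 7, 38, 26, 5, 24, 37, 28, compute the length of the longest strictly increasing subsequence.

Let dp[i] be the longest increasing subsequence ending at position i. Then dp = [1, 2, 3, 4, 2, 3, 1, 2, 5, 6, 1, 5, 2, 7, 6, 2, 6, 7, 7].
The maximum is 7; one witness is 9, 17, 19, 20, 27, 36, 38 at positions 1,2,3,4,9,10,14.

7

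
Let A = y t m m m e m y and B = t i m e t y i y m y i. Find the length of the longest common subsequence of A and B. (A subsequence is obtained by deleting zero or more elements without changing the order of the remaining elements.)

Backtracking the LCS table gives one alignment: t (A2,B1) → m (A5,B3) → e (A6,B4) → m (A7,B9) → y (A8,B10).
So the longest common subsequence has length 5.

5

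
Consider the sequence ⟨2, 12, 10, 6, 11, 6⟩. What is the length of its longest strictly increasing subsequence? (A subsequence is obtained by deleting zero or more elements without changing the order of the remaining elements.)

3

One longest increasing subsequence is 2, 10, 11 (positions 1,3,5), of length 3; no longer one exists.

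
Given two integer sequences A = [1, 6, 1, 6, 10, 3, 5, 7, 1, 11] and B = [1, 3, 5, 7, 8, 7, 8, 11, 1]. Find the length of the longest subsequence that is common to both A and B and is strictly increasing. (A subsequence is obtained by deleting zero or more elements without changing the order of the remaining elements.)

For each value that appears in both, track the longest common increasing run ending there.
The best achievable length is 5; one witness is 1, 3, 5, 7, 11 (A-positions 1,6,7,8,10, B-positions 1,2,3,4,8).

5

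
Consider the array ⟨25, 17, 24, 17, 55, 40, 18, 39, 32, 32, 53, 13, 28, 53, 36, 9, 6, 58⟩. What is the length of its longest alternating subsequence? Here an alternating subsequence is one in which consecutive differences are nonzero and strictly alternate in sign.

Track the best alternating length ending on an up-step vs a down-step at each position: up/down = 1/1, 1/2, 3/2, 1/4, 5/1, 5/6, 5/6, 7/6, 7/8, 7/8, 9/6, 1/10, 11/10, 11/6, 11/12, 1/12, 1/12, 13/1.
The maximum over both is 13; one such subsequence is 25, 17, 24, 17, 55, 18, 39, 32, 53, 13, 53, 36, 58.

13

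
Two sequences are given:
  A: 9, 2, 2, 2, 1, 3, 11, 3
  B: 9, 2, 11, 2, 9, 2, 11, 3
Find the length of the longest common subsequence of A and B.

Backtracking the LCS table gives one alignment: 9 (A1,B1) → 2 (A2,B2) → 2 (A3,B4) → 2 (A4,B6) → 11 (A7,B7) → 3 (A8,B8).
So the longest common subsequence has length 6.

6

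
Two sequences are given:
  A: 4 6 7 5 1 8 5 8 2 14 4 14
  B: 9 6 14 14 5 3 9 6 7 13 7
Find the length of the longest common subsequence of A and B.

3

Backtracking the LCS table gives one alignment: 6 (A2,B2) → 14 (A10,B3) → 14 (A12,B4).
So the longest common subsequence has length 3.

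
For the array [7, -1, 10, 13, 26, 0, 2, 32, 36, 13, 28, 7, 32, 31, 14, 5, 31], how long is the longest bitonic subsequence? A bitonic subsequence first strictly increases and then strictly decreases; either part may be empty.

One longest bitonic subsequence is 7, 10, 13, 26, 32, 36, 32, 31, 14, 5 (positions 1,3,4,5,8,9,13,14,15,16): it rises to 36 then falls. Length 10 is optimal.

10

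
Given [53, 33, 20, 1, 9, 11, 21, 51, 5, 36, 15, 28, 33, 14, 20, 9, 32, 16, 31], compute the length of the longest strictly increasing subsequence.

Let dp[i] be the longest increasing subsequence ending at position i. Then dp = [1, 1, 1, 1, 2, 3, 4, 5, 2, 5, 4, 5, 6, 4, 5, 3, 6, 5, 6].
The maximum is 6; one witness is 1, 9, 11, 21, 28, 33 at positions 4,5,6,7,12,13.

6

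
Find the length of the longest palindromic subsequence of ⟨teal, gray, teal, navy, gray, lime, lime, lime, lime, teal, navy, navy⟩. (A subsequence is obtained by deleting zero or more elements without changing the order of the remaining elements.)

One longest palindromic subsequence is navy lime lime lime lime navy (positions 4,6,7,8,9,12); it reads the same forward and backward, and the interval DP gives dp[1][12] = 6.

6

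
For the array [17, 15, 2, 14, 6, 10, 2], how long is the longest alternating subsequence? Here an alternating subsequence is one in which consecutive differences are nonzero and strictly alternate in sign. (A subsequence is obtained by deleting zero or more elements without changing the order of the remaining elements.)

6

A longest alternating subsequence is 17, 2, 14, 6, 10, 2 (positions 1,3,4,5,6,7); its 5 consecutive differences strictly alternate in sign, and length 6 is optimal.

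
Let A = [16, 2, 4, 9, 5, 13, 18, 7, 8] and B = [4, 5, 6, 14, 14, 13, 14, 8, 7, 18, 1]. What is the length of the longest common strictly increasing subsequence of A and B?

4

A longest common strictly increasing subsequence is 4, 5, 13, 18 (length 4); it appears in order in both A and B, and no longer such subsequence exists.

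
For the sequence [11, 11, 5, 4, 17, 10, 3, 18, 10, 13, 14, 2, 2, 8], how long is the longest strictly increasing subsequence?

4

One longest increasing subsequence is 5, 10, 13, 14 (positions 3,6,10,11), of length 4; no longer one exists.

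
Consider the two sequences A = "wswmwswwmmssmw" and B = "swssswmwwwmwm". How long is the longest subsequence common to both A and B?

Backtracking the LCS table gives one alignment: w (A1,B2) → s (A2,B5) → w (A3,B6) → m (A4,B7) → w (A5,B8) → w (A7,B9) → w (A8,B10) → m (A9,B11) → m (A13,B13).
So the longest common subsequence has length 9.

9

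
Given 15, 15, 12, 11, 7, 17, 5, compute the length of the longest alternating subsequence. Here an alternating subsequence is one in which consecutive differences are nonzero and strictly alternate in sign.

4

A longest alternating subsequence is 15, 12, 17, 5 (positions 1,3,6,7); its 3 consecutive differences strictly alternate in sign, and length 4 is optimal.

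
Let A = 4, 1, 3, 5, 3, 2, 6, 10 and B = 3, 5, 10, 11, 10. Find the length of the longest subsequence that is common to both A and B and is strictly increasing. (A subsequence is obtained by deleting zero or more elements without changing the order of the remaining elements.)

3

A longest common strictly increasing subsequence is 3, 5, 10 (length 3); it appears in order in both A and B, and no longer such subsequence exists.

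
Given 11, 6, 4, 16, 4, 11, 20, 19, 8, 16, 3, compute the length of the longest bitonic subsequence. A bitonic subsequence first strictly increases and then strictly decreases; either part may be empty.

6

One longest bitonic subsequence is 11, 16, 20, 19, 16, 3 (positions 1,4,7,8,10,11): it rises to 20 then falls. Length 6 is optimal.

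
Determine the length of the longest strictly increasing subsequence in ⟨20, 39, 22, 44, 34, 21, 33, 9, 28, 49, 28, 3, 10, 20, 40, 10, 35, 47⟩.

5

Let dp[i] be the longest increasing subsequence ending at position i. Then dp = [1, 2, 2, 3, 3, 2, 3, 1, 3, 4, 3, 1, 2, 3, 4, 2, 4, 5].
The maximum is 5; one witness is 20, 22, 34, 40, 47 at positions 1,3,5,15,18.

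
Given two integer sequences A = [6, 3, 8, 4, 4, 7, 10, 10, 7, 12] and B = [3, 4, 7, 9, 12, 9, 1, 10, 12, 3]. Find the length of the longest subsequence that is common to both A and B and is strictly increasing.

For each value that appears in both, track the longest common increasing run ending there.
The best achievable length is 5; one witness is 3, 4, 7, 10, 12 (A-positions 2,4,6,7,10, B-positions 1,2,3,8,9).

5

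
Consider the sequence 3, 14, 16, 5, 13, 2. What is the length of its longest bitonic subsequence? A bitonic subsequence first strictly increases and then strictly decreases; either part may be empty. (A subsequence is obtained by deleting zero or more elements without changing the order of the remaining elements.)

5

Let inc[i] be the LIS ending at i and dec[i] the longest strictly decreasing subsequence starting at i. inc = [1, 2, 3, 2, 3, 1], dec = [2, 3, 3, 2, 2, 1].
max_i inc[i]+dec[i]−1 = 5, with one witness 3, 14, 16, 13, 2.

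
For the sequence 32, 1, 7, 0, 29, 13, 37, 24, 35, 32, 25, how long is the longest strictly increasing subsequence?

Scanning left to right, the best length ending at each element is: 32→1, 1→1, 7→2, 0→1, 29→3, 13→3, 37→4, 24→4, 35→5, 32→5, 25→5.
So the longest increasing subsequence has length 5, e.g. 1, 7, 13, 24, 35.

5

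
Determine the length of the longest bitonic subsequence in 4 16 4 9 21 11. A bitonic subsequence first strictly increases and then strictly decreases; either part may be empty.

4

One longest bitonic subsequence is 4, 16, 21, 11 (positions 1,2,5,6): it rises to 21 then falls. Length 4 is optimal.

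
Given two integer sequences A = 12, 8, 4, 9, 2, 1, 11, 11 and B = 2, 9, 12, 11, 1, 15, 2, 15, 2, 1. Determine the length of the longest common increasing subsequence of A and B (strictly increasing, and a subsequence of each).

2

A longest common strictly increasing subsequence is 2, 11 (length 2); it appears in order in both A and B, and no longer such subsequence exists.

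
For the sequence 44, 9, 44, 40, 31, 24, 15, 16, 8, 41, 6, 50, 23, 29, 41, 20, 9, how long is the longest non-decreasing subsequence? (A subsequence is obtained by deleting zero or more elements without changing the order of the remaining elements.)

6

Scanning left to right, the best length ending at each element is: 44→1, 9→1, 44→2, 40→2, 31→2, 24→2, 15→2, 16→3, 8→1, 41→4, 6→1, 50→5, 23→4, 29→5, 41→6, 20→4, 9→2.
So the longest non-decreasing subsequence has length 6, e.g. 9, 15, 16, 23, 29, 41.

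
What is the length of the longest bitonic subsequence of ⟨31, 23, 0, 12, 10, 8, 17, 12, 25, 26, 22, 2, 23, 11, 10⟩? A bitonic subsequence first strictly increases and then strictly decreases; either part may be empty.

Let inc[i] be the LIS ending at i and dec[i] the longest strictly decreasing subsequence starting at i. inc = [1, 1, 1, 2, 2, 2, 3, 3, 4, 5, 4, 2, 5, 3, 3], dec = [6, 5, 1, 4, 3, 2, 4, 3, 4, 4, 3, 1, 3, 2, 1].
max_i inc[i]+dec[i]−1 = 8, with one witness 0, 12, 17, 25, 26, 23, 11, 10.

8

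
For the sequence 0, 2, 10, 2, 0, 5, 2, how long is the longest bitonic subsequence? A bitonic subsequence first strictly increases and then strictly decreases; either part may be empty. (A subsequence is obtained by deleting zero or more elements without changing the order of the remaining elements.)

5

One longest bitonic subsequence is 0, 2, 10, 5, 2 (positions 1,2,3,6,7): it rises to 10 then falls. Length 5 is optimal.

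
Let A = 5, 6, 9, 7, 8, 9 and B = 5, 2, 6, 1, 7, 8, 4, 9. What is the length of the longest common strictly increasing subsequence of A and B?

5

A longest common strictly increasing subsequence is 5, 6, 7, 8, 9 (length 5); it appears in order in both A and B, and no longer such subsequence exists.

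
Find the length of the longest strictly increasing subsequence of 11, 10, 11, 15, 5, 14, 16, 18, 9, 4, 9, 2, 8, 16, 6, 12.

5

One longest increasing subsequence is 10, 11, 15, 16, 18 (positions 2,3,4,7,8), of length 5; no longer one exists.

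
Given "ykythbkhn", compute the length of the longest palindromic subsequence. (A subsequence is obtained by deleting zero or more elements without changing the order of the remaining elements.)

3

Using dp[i][j] = 2 + dp[i+1][j−1] if the ends match, else max(dp[i+1][j], dp[i][j−1]):
dp[1][9] = 3. A witness is hkh at positions 5,7,8.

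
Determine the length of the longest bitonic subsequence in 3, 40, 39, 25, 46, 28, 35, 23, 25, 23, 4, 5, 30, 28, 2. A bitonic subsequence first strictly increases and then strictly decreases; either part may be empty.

8

One longest bitonic subsequence is 3, 40, 39, 35, 25, 23, 5, 2 (positions 1,2,3,7,9,10,12,15): it rises to 40 then falls. Length 8 is optimal.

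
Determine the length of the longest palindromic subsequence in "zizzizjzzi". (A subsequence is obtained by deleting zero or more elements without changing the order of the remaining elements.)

Using dp[i][j] = 2 + dp[i+1][j−1] if the ends match, else max(dp[i+1][j], dp[i][j−1]):
dp[1][10] = 7. A witness is izzjzzi at positions 2,3,4,7,8,9,10.

7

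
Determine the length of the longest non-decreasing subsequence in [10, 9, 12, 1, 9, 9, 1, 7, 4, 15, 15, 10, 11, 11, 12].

7

One longest non-decreasing subsequence is 9, 9, 9, 10, 11, 11, 12 (positions 2,5,6,12,13,14,15), of length 7; no longer one exists.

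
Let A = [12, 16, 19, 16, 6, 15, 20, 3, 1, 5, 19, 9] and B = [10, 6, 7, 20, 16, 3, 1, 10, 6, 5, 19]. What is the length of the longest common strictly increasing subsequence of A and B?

3

A longest common strictly increasing subsequence is 3, 5, 19 (length 3); it appears in order in both A and B, and no longer such subsequence exists.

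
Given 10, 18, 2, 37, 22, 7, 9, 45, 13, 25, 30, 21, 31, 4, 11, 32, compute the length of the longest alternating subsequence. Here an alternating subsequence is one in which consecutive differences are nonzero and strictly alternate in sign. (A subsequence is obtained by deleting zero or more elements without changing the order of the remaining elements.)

A longest alternating subsequence is 10, 18, 2, 37, 22, 45, 13, 25, 21, 31, 4, 11 (positions 1,2,3,4,5,8,9,10,12,13,14,15); its 11 consecutive differences strictly alternate in sign, and length 12 is optimal.

12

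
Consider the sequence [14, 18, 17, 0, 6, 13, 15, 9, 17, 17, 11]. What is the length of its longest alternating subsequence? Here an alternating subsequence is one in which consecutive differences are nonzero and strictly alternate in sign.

Track the best alternating length ending on an up-step vs a down-step at each position: up/down = 1/1, 2/1, 2/3, 1/3, 4/3, 4/3, 4/3, 4/5, 6/3, 6/3, 6/7.
The maximum over both is 7; one such subsequence is 14, 18, 0, 13, 9, 17, 11.

7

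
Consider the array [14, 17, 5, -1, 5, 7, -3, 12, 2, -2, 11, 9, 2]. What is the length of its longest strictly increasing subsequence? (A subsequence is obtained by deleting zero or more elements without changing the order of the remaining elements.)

Scanning left to right, the best length ending at each element is: 14→1, 17→2, 5→1, -1→1, 5→2, 7→3, -3→1, 12→4, 2→2, -2→2, 11→4, 9→4, 2→3.
So the longest increasing subsequence has length 4, e.g. -1, 5, 7, 12.

4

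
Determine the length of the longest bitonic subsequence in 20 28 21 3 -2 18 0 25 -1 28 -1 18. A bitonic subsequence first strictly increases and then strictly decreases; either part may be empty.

Let inc[i] be the LIS ending at i and dec[i] the longest strictly decreasing subsequence starting at i. inc = [1, 2, 2, 1, 1, 2, 2, 3, 2, 4, 2, 3], dec = [4, 5, 4, 3, 1, 3, 2, 2, 1, 2, 1, 1].
max_i inc[i]+dec[i]−1 = 6, with one witness 20, 28, 21, 18, 0, -1.

6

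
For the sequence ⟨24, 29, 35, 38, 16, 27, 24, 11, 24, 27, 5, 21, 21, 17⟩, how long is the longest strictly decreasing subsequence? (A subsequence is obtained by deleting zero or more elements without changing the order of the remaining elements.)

Scanning left to right, the best length ending at each element is: 24→1, 29→1, 35→1, 38→1, 16→2, 27→2, 24→3, 11→4, 24→3, 27→2, 5→5, 21→4, 21→4, 17→5.
So the longest decreasing subsequence has length 5, e.g. 29, 27, 24, 11, 5.

5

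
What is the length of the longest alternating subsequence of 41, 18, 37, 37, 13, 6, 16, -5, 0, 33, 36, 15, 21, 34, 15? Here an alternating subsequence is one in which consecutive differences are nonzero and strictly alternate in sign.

10

Track the best alternating length ending on an up-step vs a down-step at each position: up/down = 1/1, 1/2, 3/2, 3/2, 1/4, 1/4, 5/4, 1/6, 7/6, 7/4, 7/4, 7/8, 9/8, 9/8, 7/10.
The maximum over both is 10; one such subsequence is 41, 18, 37, 13, 16, -5, 33, 15, 21, 15.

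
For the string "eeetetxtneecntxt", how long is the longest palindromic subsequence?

One longest palindromic subsequence is txtneentxt (positions 4,7,8,9,10,11,13,14,15,16); it reads the same forward and backward, and the interval DP gives dp[1][16] = 10.

10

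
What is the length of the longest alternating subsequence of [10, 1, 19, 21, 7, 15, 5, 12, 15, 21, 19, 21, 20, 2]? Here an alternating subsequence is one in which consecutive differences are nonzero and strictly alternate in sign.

10

A longest alternating subsequence is 10, 1, 19, 7, 15, 5, 21, 19, 21, 20 (positions 1,2,3,5,6,7,10,11,12,13); its 9 consecutive differences strictly alternate in sign, and length 10 is optimal.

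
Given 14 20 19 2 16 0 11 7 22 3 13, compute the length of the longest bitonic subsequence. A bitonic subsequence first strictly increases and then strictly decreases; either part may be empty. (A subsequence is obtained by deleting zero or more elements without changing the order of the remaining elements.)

7

One longest bitonic subsequence is 14, 20, 19, 16, 11, 7, 3 (positions 1,2,3,5,7,8,10): it rises to 20 then falls. Length 7 is optimal.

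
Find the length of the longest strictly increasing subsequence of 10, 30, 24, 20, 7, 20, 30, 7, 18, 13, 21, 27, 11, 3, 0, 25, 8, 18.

Scanning left to right, the best length ending at each element is: 10→1, 30→2, 24→2, 20→2, 7→1, 20→2, 30→3, 7→1, 18→2, 13→2, 21→3, 27→4, 11→2, 3→1, 0→1, 25→4, 8→2, 18→3.
So the longest increasing subsequence has length 4, e.g. 10, 20, 21, 27.

4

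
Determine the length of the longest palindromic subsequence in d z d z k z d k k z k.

7

One longest palindromic subsequence is zdzkzdz (positions 2,3,4,5,6,7,10); it reads the same forward and backward, and the interval DP gives dp[1][11] = 7.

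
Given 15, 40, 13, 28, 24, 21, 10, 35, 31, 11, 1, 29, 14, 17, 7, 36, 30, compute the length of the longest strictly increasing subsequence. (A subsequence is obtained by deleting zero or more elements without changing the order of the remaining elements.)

Scanning left to right, the best length ending at each element is: 15→1, 40→2, 13→1, 28→2, 24→2, 21→2, 10→1, 35→3, 31→3, 11→2, 1→1, 29→3, 14→3, 17→4, 7→2, 36→5, 30→5.
So the longest increasing subsequence has length 5, e.g. 10, 11, 14, 17, 36.

5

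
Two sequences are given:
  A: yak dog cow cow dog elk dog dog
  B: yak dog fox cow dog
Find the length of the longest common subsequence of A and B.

A longest common subsequence is yak, dog, cow, dog (length 4); the LCS DP confirms no longer common subsequence exists.

4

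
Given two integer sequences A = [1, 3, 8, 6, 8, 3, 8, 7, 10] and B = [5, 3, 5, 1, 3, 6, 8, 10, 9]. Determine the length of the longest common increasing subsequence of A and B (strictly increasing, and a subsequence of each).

5

For each value that appears in both, track the longest common increasing run ending there.
The best achievable length is 5; one witness is 1, 3, 6, 8, 10 (A-positions 1,2,4,5,9, B-positions 4,5,6,7,8).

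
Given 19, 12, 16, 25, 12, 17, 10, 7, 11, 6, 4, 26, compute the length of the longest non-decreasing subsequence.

4

One longest non-decreasing subsequence is 12, 16, 25, 26 (positions 2,3,4,12), of length 4; no longer one exists.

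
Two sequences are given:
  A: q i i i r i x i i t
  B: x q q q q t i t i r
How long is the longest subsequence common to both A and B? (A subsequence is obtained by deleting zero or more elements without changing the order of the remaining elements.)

Backtracking the LCS table gives one alignment: q (A1,B5) → i (A2,B7) → i (A4,B9) → r (A5,B10).
So the longest common subsequence has length 4.

4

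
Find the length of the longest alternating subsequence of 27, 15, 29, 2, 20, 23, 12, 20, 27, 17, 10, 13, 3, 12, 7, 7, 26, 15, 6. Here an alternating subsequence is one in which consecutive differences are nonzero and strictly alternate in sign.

14

A longest alternating subsequence is 27, 15, 29, 2, 20, 12, 20, 10, 13, 3, 12, 7, 26, 15 (positions 1,2,3,4,5,7,8,11,12,13,14,15,17,18); its 13 consecutive differences strictly alternate in sign, and length 14 is optimal.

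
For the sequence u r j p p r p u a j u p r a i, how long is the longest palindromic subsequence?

One longest palindromic subsequence is rpujupr (positions 6,7,8,10,11,12,13); it reads the same forward and backward, and the interval DP gives dp[1][15] = 7.

7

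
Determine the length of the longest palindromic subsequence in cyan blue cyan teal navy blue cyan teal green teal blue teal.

One longest palindromic subsequence is teal blue teal green teal blue teal (positions 4,6,8,9,10,11,12); it reads the same forward and backward, and the interval DP gives dp[1][12] = 7.

7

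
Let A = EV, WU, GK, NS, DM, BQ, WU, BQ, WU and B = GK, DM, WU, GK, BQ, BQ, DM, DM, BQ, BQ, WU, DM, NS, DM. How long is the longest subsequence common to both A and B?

6

A longest common subsequence is WU, GK, DM, BQ, BQ, WU (length 6); the LCS DP confirms no longer common subsequence exists.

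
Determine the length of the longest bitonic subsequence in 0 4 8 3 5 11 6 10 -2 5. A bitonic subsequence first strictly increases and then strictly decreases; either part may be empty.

6

One longest bitonic subsequence is 0, 4, 8, 11, 10, 5 (positions 1,2,3,6,8,10): it rises to 11 then falls. Length 6 is optimal.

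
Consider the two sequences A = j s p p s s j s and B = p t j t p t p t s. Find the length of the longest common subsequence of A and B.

Backtracking the LCS table gives one alignment: j (A1,B3) → p (A3,B5) → p (A4,B7) → s (A8,B9).
So the longest common subsequence has length 4.

4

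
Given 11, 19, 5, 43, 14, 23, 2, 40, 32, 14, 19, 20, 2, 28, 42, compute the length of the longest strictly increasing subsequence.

Let dp[i] be the longest increasing subsequence ending at position i. Then dp = [1, 2, 1, 3, 2, 3, 1, 4, 4, 2, 3, 4, 1, 5, 6].
The maximum is 6; one witness is 11, 14, 19, 20, 28, 42 at positions 1,5,11,12,14,15.

6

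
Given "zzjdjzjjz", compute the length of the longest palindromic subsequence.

Using dp[i][j] = 2 + dp[i+1][j−1] if the ends match, else max(dp[i+1][j], dp[i][j−1]):
dp[1][9] = 7. A witness is zjjzjjz at positions 1,3,5,6,7,8,9.

7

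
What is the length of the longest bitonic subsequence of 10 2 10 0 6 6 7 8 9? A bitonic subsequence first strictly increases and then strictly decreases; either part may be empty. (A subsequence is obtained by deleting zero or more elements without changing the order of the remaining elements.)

Let inc[i] be the LIS ending at i and dec[i] the longest strictly decreasing subsequence starting at i. inc = [1, 1, 2, 1, 2, 2, 3, 4, 5], dec = [3, 2, 2, 1, 1, 1, 1, 1, 1].
max_i inc[i]+dec[i]−1 = 5, with one witness 2, 6, 7, 8, 9.

5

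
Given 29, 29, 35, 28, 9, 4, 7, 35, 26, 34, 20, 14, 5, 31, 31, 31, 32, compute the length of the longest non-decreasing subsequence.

One longest non-decreasing subsequence is 4, 7, 26, 31, 31, 31, 32 (positions 6,7,9,14,15,16,17), of length 7; no longer one exists.

7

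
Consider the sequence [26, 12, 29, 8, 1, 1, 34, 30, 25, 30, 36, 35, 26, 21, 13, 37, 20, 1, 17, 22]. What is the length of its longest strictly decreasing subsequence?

Let dp[i] be the longest decreasing subsequence ending at position i. Then dp = [1, 2, 1, 3, 4, 4, 1, 2, 3, 2, 1, 2, 3, 4, 5, 1, 5, 6, 6, 4].
The maximum is 6; one witness is 34, 30, 25, 21, 13, 1 at positions 7,8,9,14,15,18.

6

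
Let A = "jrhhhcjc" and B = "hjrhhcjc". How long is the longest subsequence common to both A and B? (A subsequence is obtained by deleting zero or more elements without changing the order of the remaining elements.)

Backtracking the LCS table gives one alignment: j (A1,B2) → r (A2,B3) → h (A4,B4) → h (A5,B5) → c (A6,B6) → j (A7,B7) → c (A8,B8).
So the longest common subsequence has length 7.

7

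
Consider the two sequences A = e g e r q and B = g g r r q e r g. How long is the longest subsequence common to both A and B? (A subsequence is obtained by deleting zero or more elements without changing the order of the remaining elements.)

A longest common subsequence is ger (length 3); the LCS DP confirms no longer common subsequence exists.

3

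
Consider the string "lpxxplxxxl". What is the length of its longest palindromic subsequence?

One longest palindromic subsequence is lxxxxxl (positions 1,3,4,7,8,9,10); it reads the same forward and backward, and the interval DP gives dp[1][10] = 7.

7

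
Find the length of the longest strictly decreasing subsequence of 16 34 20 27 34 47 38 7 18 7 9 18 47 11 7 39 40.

One longest decreasing subsequence is 34, 20, 18, 9, 7 (positions 2,3,9,11,15), of length 5; no longer one exists.

5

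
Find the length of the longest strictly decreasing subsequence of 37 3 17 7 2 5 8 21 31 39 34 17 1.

5

Let dp[i] be the longest decreasing subsequence ending at position i. Then dp = [1, 2, 2, 3, 4, 4, 3, 2, 2, 1, 2, 3, 5].
The maximum is 5; one witness is 37, 17, 7, 2, 1 at positions 1,3,4,5,13.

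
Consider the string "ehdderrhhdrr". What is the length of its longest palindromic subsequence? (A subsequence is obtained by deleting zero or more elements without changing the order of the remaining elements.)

One longest palindromic subsequence is rrhhrr (positions 6,7,8,9,11,12); it reads the same forward and backward, and the interval DP gives dp[1][12] = 6.

6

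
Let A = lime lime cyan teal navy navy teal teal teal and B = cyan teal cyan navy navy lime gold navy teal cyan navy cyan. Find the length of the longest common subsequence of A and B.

A longest common subsequence is cyan, teal, navy, navy, teal (length 5); the LCS DP confirms no longer common subsequence exists.

5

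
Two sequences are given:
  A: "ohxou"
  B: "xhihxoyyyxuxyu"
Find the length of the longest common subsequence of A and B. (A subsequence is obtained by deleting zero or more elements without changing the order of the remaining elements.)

4

A longest common subsequence is hxou (length 4); the LCS DP confirms no longer common subsequence exists.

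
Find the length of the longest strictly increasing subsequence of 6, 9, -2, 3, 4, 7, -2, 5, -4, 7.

One longest increasing subsequence is -2, 3, 4, 5, 7 (positions 3,4,5,8,10), of length 5; no longer one exists.

5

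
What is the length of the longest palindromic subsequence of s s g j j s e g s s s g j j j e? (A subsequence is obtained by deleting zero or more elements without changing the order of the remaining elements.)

One longest palindromic subsequence is jjgsssgjj (positions 4,5,8,9,10,11,12,14,15); it reads the same forward and backward, and the interval DP gives dp[1][16] = 9.

9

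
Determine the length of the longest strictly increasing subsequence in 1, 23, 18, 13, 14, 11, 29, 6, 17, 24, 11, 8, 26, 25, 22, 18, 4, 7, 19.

Let dp[i] be the longest increasing subsequence ending at position i. Then dp = [1, 2, 2, 2, 3, 2, 4, 2, 4, 5, 3, 3, 6, 6, 5, 5, 2, 3, 6].
The maximum is 6; one witness is 1, 13, 14, 17, 24, 26 at positions 1,4,5,9,10,13.

6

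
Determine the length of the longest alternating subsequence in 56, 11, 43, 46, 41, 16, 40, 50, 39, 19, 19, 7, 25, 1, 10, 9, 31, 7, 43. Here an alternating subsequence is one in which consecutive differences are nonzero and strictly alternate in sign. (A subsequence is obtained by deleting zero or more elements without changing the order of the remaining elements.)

13

A longest alternating subsequence is 56, 11, 43, 16, 40, 19, 25, 1, 10, 9, 31, 7, 43 (positions 1,2,3,6,7,10,13,14,15,16,17,18,19); its 12 consecutive differences strictly alternate in sign, and length 13 is optimal.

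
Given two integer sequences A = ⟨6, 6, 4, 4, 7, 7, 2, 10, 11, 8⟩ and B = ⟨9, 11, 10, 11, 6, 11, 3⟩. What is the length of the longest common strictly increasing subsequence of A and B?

2

A longest common strictly increasing subsequence is 10, 11 (length 2); it appears in order in both A and B, and no longer such subsequence exists.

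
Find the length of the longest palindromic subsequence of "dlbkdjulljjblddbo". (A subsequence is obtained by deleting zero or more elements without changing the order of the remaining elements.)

10

Using dp[i][j] = 2 + dp[i+1][j−1] if the ends match, else max(dp[i+1][j], dp[i][j−1]):
dp[1][17] = 10. A witness is dlbjlljbld at positions 1,2,3,6,8,9,11,12,13,15.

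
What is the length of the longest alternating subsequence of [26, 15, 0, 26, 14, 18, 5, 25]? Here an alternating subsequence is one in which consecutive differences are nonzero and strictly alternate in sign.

7

Track the best alternating length ending on an up-step vs a down-step at each position: up/down = 1/1, 1/2, 1/2, 3/1, 3/4, 5/4, 3/6, 7/4.
The maximum over both is 7; one such subsequence is 26, 15, 26, 14, 18, 5, 25.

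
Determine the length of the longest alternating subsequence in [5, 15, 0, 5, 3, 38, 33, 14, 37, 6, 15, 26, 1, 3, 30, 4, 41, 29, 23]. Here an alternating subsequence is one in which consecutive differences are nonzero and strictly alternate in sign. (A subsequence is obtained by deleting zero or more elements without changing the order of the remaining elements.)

Track the best alternating length ending on an up-step vs a down-step at each position: up/down = 1/1, 2/1, 1/3, 4/3, 4/5, 6/1, 6/7, 6/7, 8/7, 6/9, 10/9, 10/9, 4/11, 12/11, 12/9, 12/13, 14/1, 14/15, 14/15.
The maximum over both is 15; one such subsequence is 5, 15, 0, 5, 3, 38, 33, 37, 6, 15, 1, 30, 4, 41, 29.

15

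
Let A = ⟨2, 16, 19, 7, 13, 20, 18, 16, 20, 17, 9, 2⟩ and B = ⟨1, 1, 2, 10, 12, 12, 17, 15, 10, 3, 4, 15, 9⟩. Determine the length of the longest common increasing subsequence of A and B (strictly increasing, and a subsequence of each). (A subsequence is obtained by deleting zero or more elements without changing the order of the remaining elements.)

For each value that appears in both, track the longest common increasing run ending there.
The best achievable length is 2; one witness is 2, 17 (A-positions 1,10, B-positions 3,7).

2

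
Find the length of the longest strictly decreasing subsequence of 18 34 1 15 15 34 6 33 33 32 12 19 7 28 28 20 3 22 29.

6

Let dp[i] be the longest decreasing subsequence ending at position i. Then dp = [1, 1, 2, 2, 2, 1, 3, 2, 2, 3, 4, 4, 5, 4, 4, 5, 6, 5, 4].
The maximum is 6; one witness is 34, 33, 32, 12, 7, 3 at positions 2,8,10,11,13,17.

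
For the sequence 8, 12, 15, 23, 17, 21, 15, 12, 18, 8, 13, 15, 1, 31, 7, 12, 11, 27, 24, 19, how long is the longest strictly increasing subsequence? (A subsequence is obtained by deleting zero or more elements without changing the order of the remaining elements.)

6

Let dp[i] be the longest increasing subsequence ending at position i. Then dp = [1, 2, 3, 4, 4, 5, 3, 2, 5, 1, 3, 4, 1, 6, 2, 3, 3, 6, 6, 6].
The maximum is 6; one witness is 8, 12, 15, 17, 21, 31 at positions 1,2,3,5,6,14.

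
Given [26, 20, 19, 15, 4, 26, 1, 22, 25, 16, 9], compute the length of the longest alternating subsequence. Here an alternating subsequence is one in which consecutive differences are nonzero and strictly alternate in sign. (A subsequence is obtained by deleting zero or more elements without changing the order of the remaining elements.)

6

A longest alternating subsequence is 26, 20, 26, 1, 22, 16 (positions 1,2,6,7,8,10); its 5 consecutive differences strictly alternate in sign, and length 6 is optimal.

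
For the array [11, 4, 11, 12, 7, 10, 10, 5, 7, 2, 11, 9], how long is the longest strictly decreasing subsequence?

4

Let dp[i] be the longest decreasing subsequence ending at position i. Then dp = [1, 2, 1, 1, 2, 2, 2, 3, 3, 4, 2, 3].
The maximum is 4; one witness is 11, 7, 5, 2 at positions 1,5,8,10.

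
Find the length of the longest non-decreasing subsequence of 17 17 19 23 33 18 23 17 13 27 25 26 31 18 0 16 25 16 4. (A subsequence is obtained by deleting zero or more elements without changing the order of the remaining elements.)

8

Let dp[i] be the longest non-decreasing subsequence ending at position i. Then dp = [1, 2, 3, 4, 5, 3, 5, 3, 1, 6, 6, 7, 8, 4, 1, 2, 7, 3, 2].
The maximum is 8; one witness is 17, 17, 19, 23, 23, 25, 26, 31 at positions 1,2,3,4,7,11,12,13.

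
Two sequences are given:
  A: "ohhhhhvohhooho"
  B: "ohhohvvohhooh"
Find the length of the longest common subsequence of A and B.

11

Backtracking the LCS table gives one alignment: o (A1,B1) → h (A2,B2) → h (A3,B3) → h (A4,B5) → v (A7,B7) → o (A8,B8) → h (A9,B9) → h (A10,B10) → o (A11,B11) → o (A12,B12) → h (A13,B13).
So the longest common subsequence has length 11.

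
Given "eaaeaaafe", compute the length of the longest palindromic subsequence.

7

Using dp[i][j] = 2 + dp[i+1][j−1] if the ends match, else max(dp[i+1][j], dp[i][j−1]):
dp[1][9] = 7. A witness is eaaaaae at positions 1,2,3,5,6,7,9.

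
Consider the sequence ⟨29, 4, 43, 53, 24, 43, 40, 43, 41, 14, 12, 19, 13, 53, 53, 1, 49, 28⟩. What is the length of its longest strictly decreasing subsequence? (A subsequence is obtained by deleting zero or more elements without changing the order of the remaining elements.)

One longest decreasing subsequence is 53, 43, 40, 14, 12, 1 (positions 4,6,7,10,11,16), of length 6; no longer one exists.

6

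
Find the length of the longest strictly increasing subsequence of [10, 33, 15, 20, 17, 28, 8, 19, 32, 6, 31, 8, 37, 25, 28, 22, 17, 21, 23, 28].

7

Let dp[i] be the longest increasing subsequence ending at position i. Then dp = [1, 2, 2, 3, 3, 4, 1, 4, 5, 1, 5, 2, 6, 5, 6, 5, 3, 5, 6, 7].
The maximum is 7; one witness is 10, 15, 17, 19, 22, 23, 28 at positions 1,3,5,8,16,19,20.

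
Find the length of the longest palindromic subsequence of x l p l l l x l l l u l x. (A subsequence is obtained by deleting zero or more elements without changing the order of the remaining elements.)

Using dp[i][j] = 2 + dp[i+1][j−1] if the ends match, else max(dp[i+1][j], dp[i][j−1]):
dp[1][13] = 11. A witness is xllllxllllx at positions 1,2,4,5,6,7,8,9,10,12,13.

11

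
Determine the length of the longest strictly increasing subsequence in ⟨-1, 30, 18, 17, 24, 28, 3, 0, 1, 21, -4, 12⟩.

4

Let dp[i] be the longest increasing subsequence ending at position i. Then dp = [1, 2, 2, 2, 3, 4, 2, 2, 3, 4, 1, 4].
The maximum is 4; one witness is -1, 18, 24, 28 at positions 1,3,5,6.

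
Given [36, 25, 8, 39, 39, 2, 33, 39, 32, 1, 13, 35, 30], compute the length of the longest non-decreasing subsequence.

4

One longest non-decreasing subsequence is 36, 39, 39, 39 (positions 1,4,5,8), of length 4; no longer one exists.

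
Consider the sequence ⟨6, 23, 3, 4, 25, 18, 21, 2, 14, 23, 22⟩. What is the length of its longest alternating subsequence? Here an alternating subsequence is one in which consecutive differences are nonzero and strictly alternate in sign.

Track the best alternating length ending on an up-step vs a down-step at each position: up/down = 1/1, 2/1, 1/3, 4/3, 4/1, 4/5, 6/5, 1/7, 8/7, 8/5, 8/9.
The maximum over both is 9; one such subsequence is 6, 23, 3, 25, 18, 21, 2, 23, 22.

9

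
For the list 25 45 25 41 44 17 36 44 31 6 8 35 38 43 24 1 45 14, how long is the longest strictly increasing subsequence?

Scanning left to right, the best length ending at each element is: 25→1, 45→2, 25→1, 41→2, 44→3, 17→1, 36→2, 44→3, 31→2, 6→1, 8→2, 35→3, 38→4, 43→5, 24→3, 1→1, 45→6, 14→3.
So the longest increasing subsequence has length 6, e.g. 25, 31, 35, 38, 43, 45.

6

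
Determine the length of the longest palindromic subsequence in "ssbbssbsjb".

6

One longest palindromic subsequence is bbssbb (positions 3,4,5,6,7,10); it reads the same forward and backward, and the interval DP gives dp[1][10] = 6.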